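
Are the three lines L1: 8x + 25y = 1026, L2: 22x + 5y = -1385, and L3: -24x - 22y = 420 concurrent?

No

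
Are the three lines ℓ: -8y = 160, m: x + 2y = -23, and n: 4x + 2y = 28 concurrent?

Yes

Intersecting ℓ and m: solving the 2×2 system gives (x, y) = (17, -20).
Substitute into n: (4)(17) + (2)(-20) = 28.
This equals 28, so (17, -20) lies on all three lines and they are concurrent.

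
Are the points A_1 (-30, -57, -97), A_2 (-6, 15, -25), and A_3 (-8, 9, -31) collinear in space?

A_1A_2 = (24, 72, 72), A_1A_3 = (22, 66, 66).
Each component of A_1A_3 is 11/12 times the corresponding component of A_1A_2, so A_1A_3 = 11/12·A_1A_2 and the points are collinear.

Yes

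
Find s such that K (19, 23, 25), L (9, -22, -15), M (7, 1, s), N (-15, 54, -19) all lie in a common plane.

-7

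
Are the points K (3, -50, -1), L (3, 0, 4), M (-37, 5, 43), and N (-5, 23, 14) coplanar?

A normal to the plane through K, L, M is n = KL × KM = (1925, -200, 2000).
The plane has equation n·P = 13775. For N: n·N = 13775.
Equal, so N lies in the plane and all four are coplanar.

Yes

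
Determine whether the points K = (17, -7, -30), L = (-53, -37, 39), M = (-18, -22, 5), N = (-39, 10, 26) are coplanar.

No

The four points are coplanar iff the 3×3 determinant with rows KL, KM, KN is zero.
Rows: (-70, -30, 69), (-35, -15, 35), (-56, 17, 56).
Expanding along the first row: (-70)(-1435) − (-30)(0) + (69)(-1435) = 1435.
Nonzero ⇒ not coplanar.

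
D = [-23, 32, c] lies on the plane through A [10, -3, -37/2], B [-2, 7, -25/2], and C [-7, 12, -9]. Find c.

A normal to the plane is n = AB × AC = (5, 12, -10).
D lies in the plane iff n · AD = 0.
This gives (-10)c + (70) = 0, so c = 7.

7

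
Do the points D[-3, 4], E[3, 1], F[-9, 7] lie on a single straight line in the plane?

Yes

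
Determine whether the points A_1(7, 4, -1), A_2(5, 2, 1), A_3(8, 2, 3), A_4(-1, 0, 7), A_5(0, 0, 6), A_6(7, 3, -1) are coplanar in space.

No

The plane through A_1, A_2, A_3 has normal n = A_1A_2 × A_1A_3 = (-4, 10, 6) and equation n·P = 6.
Checking the remaining points: n·A_4 = 46, n·A_5 = 36, n·A_6 = -4.
Since n·A_4 = 46 ≠ 6, A_4 is off the plane and the points are not all coplanar.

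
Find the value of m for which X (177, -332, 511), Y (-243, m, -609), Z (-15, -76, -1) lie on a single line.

Direction XZ = (-192, 256, -512). From the x-coordinate of Y, the parameter along the line is τ = (-243 − 177)/(-192) = 35/16.
Then m = (-332) + 35/16·(256) = 228.

228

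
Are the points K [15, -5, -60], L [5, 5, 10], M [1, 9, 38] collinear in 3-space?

Yes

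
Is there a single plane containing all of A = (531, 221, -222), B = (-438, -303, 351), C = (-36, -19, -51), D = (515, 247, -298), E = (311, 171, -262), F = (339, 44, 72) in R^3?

The plane through A, B, C has normal n = AB × AC = (47916, -159192, -64548) and equation n·P = 4591620.
Checking the remaining points: n·D = 4591620, n·E = 4591620, n·F = 4591620.
All equal 4591620, so all 6 points lie in one plane.

Yes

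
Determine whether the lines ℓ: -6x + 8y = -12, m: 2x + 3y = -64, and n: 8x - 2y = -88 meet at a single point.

Intersecting ℓ and m: solving the 2×2 system gives (x, y) = (-14, -12).
Substitute into n: (8)(-14) + (-2)(-12) = -88.
This equals -88, so (-14, -12) lies on all three lines and they are concurrent.

Yes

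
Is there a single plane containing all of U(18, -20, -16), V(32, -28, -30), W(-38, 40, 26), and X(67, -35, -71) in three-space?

No

The four points are coplanar iff the 3×3 determinant with rows UV, UW, UX is zero.
Rows: (14, -8, -14), (-56, 60, 42), (49, -15, -55).
Expanding along the first row: (14)(-2670) − (-8)(1022) + (-14)(-2100) = 196.
Nonzero ⇒ not coplanar.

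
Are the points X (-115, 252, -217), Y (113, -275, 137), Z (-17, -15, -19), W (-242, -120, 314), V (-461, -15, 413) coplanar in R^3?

The plane through X, Y, Z has normal n = XY × XZ = (-9828, -10452, -9230) and equation n·P = 499226.
Checking the remaining points: n·W = 734396, n·V = 875498.
Since n·W = 734396 ≠ 499226, W is off the plane and the points are not all coplanar.

No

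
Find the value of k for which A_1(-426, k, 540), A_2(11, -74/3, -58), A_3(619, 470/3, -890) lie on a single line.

Direction A_2A_3 = (608, 544/3, -832). From the x-coordinate of A_1, the parameter along the line is τ = (-426 − 11)/608 = -23/32.
Then k = (-74/3) + (-23/32)·(544/3) = -155.

-155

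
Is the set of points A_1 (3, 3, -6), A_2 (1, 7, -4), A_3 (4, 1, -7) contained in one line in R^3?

A_1A_2 = (-2, 4, 2), A_1A_3 = (1, -2, -1).
A_1A_2 × A_1A_3 = (0, 0, 0).
The cross product vanishes, so the three points are collinear.

Yes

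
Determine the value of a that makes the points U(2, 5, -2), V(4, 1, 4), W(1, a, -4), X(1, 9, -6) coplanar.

5

The points are coplanar iff UV · (UW × UX) = 0.
Expanding, this is linear in a: (-2)a + (10) = 0.
So a = 5.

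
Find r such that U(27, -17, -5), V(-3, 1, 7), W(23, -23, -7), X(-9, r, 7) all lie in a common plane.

-1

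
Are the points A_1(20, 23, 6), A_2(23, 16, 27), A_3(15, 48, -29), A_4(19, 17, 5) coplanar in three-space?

No

With A_1 as base: A_1A_2 = (3, -7, 21), A_1A_3 = (-5, 25, -35), A_1A_4 = (-1, -6, -1).
A_1A_3 × A_1A_4 = (-235, 30, 55).
A_1A_2 · (A_1A_3 × A_1A_4) = 240.
Since 240 ≠ 0, the four points are not coplanar.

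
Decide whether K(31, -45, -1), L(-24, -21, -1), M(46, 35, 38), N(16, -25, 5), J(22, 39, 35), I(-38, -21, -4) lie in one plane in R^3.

No

The plane through K, L, M has normal n = KL × KM = (936, 2145, -4760) and equation n·P = -62749.
Checking the remaining points: n·N = -62449, n·J = -62353, n·I = -61573.
Since n·N = -62449 ≠ -62749, N is off the plane and the points are not all coplanar.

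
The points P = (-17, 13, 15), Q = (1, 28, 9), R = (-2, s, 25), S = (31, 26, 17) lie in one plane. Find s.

Normal to plane PQS: n = (108, -324, -486); plane equation n·X = -13338.
Requiring n·R = -13338: (-324)s + (-12366) = -13338.
So s = 3.

3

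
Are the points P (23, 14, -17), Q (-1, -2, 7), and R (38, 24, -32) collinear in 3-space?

Yes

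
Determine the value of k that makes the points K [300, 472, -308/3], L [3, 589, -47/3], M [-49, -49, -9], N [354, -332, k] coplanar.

The points are coplanar iff KL · (KM × KN) = 0.
Expanding, this is linear in k: (195570)k + (25163340) = 0.
So k = -386/3.

-386/3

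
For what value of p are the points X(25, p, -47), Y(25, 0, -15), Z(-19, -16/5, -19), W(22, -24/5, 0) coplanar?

48/5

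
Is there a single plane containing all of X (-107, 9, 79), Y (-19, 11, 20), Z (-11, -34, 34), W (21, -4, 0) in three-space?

Yes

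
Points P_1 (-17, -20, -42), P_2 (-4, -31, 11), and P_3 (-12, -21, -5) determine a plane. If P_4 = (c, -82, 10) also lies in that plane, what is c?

27

The plane through P_1, P_2, P_3 has equation −354x − 216y + 42z = 8574.
Substituting P_4: (-354)c + (18132) = 8574, so c = 27.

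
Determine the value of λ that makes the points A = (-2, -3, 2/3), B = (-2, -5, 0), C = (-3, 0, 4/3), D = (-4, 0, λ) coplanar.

1

The points are coplanar iff AB · (AC × AD) = 0.
Expanding, this is linear in λ: (-2)λ + (2) = 0.
So λ = 1.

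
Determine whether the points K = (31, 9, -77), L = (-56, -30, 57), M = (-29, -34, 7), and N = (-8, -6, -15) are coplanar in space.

A normal to the plane through K, L, M is n = KL × KM = (2486, -732, 1401).
The plane has equation n·P = -37399. For N: n·N = -36511.
-36511 ≠ -37399, so N is off the plane.

No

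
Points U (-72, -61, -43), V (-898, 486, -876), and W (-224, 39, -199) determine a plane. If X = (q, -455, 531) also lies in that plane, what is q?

The plane through U, V, W has equation −2032x − 2240y + 544z = 259552.
Substituting X: (-2032)q + (1308064) = 259552, so q = 516.

516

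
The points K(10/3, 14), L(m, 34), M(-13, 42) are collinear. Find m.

Collinearity: (L − K) must be parallel to (M − K) = (-49/3, 28).
Cross-multiplying the components: (m − 10/3)·(28) = (20)·(-49/3).
Solving gives m = -25/3.

-25/3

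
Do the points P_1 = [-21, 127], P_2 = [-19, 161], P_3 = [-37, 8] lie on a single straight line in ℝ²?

No

P_1P_2 = (2, 34), P_1P_3 = (-16, -119).
Twice the signed area of △P_1P_2P_3 is (2)(-119) − (34)(-16) = 306.
The area is nonzero, so the three points are not collinear.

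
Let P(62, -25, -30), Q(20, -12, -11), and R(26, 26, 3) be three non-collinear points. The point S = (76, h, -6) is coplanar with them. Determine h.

43

A normal to the plane is n = PQ × PR = (-540, 702, -1674).
S lies in the plane iff n · PS = 0.
This gives (702)h + (-30186) = 0, so h = 43.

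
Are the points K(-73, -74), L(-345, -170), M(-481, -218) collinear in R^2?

KL = (-272, -96), KM = (-408, -144).
Twice the signed area of △KLM is (-272)(-144) − (-96)(-408) = 0.
The triangle is degenerate (zero area), so the points are collinear.

Yes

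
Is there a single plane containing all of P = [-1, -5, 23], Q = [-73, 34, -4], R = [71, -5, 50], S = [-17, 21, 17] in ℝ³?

The four points are coplanar iff the 3×3 determinant with rows PQ, PR, PS is zero.
Rows: (-72, 39, -27), (72, 0, 27), (-16, 26, -6).
Expanding along the first row: (-72)(-702) − (39)(0) + (-27)(1872) = 0.
Zero determinant ⇒ coplanar.

Yes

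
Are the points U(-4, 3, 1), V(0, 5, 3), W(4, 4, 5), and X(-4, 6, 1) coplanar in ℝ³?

The four points are coplanar iff the 3×3 determinant with rows UV, UW, UX is zero.
Rows: (4, 2, 2), (8, 1, 4), (0, 3, 0).
Expanding along the first row: (4)(-12) − (2)(0) + (2)(24) = 0.
Zero determinant ⇒ coplanar.

Yes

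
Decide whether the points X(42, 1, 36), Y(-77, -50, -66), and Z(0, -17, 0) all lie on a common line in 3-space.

XY = (-119, -51, -102), XZ = (-42, -18, -36).
XY × XZ = (0, 0, 0).
The cross product vanishes, so the three points are collinear.

Yes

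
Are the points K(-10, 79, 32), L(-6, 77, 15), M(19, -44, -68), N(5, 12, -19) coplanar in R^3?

A normal to the plane through K, L, M is n = KL × KM = (-1891, -93, -434).
The plane has equation n·P = -2325. For N: n·N = -2325.
Equal, so N lies in the plane and all four are coplanar.

Yes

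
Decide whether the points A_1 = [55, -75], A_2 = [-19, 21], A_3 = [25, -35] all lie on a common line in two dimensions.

No

A_1A_2 = (-74, 96), A_1A_3 = (-30, 40).
det[A_1A_2; A_1A_3] = (-74)(40) − (96)(-30) = -80.
The determinant is nonzero, so they are not collinear.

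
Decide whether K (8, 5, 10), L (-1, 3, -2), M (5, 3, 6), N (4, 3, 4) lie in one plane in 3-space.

No

The four points are coplanar iff the 3×3 determinant with rows KL, KM, KN is zero.
Rows: (-9, -2, -12), (-3, -2, -4), (-4, -2, -6).
Expanding along the first row: (-9)(4) − (-2)(2) + (-12)(-2) = -8.
Nonzero ⇒ not coplanar.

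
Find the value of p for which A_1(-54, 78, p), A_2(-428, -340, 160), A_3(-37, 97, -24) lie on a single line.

-16

Collinearity requires A_1A_2 × A_1A_3 = 0; each component is linear in p.
The x-component gives (437)p + (6992) = 0, so p = -16.
The remaining components then also vanish.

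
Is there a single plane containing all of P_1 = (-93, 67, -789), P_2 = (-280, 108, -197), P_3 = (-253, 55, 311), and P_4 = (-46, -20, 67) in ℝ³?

No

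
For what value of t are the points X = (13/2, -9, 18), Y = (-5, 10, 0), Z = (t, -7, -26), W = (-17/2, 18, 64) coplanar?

Normal to plane XYW: n = (1360, 799, -51/2); plane equation n·P = 1190.
Requiring n·Z = 1190: (1360)t + (-4930) = 1190.
So t = 9/2.

9/2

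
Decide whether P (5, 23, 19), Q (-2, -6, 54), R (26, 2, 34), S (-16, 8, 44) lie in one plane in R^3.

Yes

With P as base: PQ = (-7, -29, 35), PR = (21, -21, 15), PS = (-21, -15, 25).
PR × PS = (-300, -840, -756).
PQ · (PR × PS) = 0.
The scalar triple product vanishes, so the four points are coplanar.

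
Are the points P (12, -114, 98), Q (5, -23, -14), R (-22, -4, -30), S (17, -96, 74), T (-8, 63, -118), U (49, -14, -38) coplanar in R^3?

The plane through P, Q, R has normal n = PQ × PR = (672, 2912, 2324) and equation n·X = -96152.
Checking the remaining points: n·S = -96152, n·T = -96152, n·U = -96152.
All equal -96152, so all 6 points lie in one plane.

Yes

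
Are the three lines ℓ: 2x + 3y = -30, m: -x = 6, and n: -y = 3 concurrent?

The three lines meet at one point iff the augmented coefficient matrix [aᵢ bᵢ cᵢ] has rank < 3, i.e. its determinant vanishes.
Here the determinant is -9.
Nonzero, so no common point exists.

No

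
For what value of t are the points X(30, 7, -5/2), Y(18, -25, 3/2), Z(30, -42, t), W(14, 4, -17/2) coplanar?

Coplanarity ⇔ det[XY; XZ; XW] = 0.
Expanding, this is linear in t: (476)t + (-5474) = 0.
So t = 23/2.

23/2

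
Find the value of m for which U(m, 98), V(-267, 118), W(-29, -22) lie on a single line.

-233

The three points are collinear iff det[UV; UW] = 0.
This determinant is linear in m: (140)m + (32620) = 0, so m = -233.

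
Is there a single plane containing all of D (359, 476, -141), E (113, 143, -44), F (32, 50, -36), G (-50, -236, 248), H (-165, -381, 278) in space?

The plane through D, E, F has normal n = DE × DF = (6357, -5889, -4095) and equation n·P = 56394.
Checking the remaining points: n·G = 56394, n·H = 56394.
All equal 56394, so all 5 points lie in one plane.

Yes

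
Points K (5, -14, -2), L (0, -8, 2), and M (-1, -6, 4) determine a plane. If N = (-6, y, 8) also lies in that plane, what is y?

Coplanarity requires KL · (KM × KN) = 0.
KL = (-5, 6, 4), KM = (-6, 8, 6); the triple product is linear in y with coefficient 6 and constant term 0.
Setting it to zero: y = 0.

0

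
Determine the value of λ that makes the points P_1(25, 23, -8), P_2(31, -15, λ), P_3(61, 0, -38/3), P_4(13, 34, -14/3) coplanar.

-27

The points are coplanar iff P_1P_2 · (P_1P_3 × P_1P_4) = 0.
Expanding, this is linear in λ: (120)λ + (3240) = 0.
So λ = -27.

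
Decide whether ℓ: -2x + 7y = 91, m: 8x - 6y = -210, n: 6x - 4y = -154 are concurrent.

The three lines meet at one point iff the augmented coefficient matrix [aᵢ bᵢ cᵢ] has rank < 3, i.e. its determinant vanishes.
Here the determinant is 0.
It vanishes, so the lines are concurrent at (-21, 7).

Yes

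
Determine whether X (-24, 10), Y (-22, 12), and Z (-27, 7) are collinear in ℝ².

Yes

XY = (2, 2), XZ = (-3, -3).
Checking proportionality: XZ = -3/2·XY, so the vectors are parallel and the points are collinear.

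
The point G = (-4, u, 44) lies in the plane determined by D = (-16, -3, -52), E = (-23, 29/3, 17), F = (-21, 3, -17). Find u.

21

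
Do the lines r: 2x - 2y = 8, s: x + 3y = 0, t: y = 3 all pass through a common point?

Intersecting r and s: solving the 2×2 system gives (x, y) = (3, -1).
Substitute into t: (0)(3) + (1)(-1) = -1.
But t requires 3 ≠ -1, so the three lines have no common point.

No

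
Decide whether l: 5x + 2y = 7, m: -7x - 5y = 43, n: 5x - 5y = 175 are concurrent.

The three lines meet at one point iff the augmented coefficient matrix [aᵢ bᵢ cᵢ] has rank < 3, i.e. its determinant vanishes.
Here the determinant is 0.
It vanishes, so the lines are concurrent at (11, -24).

Yes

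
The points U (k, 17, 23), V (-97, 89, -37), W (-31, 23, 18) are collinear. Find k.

-25

Direction VW = (66, -66, 55). From the y-coordinate of U, the parameter along the line is τ = (17 − 89)/(-66) = 12/11.
Then k = (-97) + 12/11·(66) = -25.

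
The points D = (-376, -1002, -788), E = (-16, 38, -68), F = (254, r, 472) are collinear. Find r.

Collinearity requires DE × DF = 0; each component is linear in r.
The x-component gives (-720)r + (588960) = 0, so r = 818.
The remaining components then also vanish.

818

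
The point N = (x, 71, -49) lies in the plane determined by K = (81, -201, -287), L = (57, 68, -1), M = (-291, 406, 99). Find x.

-6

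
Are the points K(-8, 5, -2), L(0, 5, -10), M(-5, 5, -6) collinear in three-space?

No

KL = (8, 0, -8), KM = (3, 0, -4).
KL × KM = (0, 8, 0).
The cross product is nonzero, so the points do not lie on one line.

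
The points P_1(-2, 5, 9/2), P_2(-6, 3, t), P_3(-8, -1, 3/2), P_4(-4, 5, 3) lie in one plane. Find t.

2

Coplanarity ⇔ det[P_1P_2; P_1P_3; P_1P_4] = 0.
Expanding, this is linear in t: (-12)t + (24) = 0.
So t = 2.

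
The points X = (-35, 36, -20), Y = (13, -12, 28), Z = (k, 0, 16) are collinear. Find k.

Direction XY = (48, -48, 48). From the y-coordinate of Z, the parameter along the line is τ = (0 − 36)/(-48) = 3/4.
Then k = (-35) + 3/4·(48) = 1.

1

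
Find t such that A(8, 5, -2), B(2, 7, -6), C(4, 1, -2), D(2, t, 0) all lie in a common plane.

Normal to plane ABC: n = (-16, 16, 32); plane equation n·P = -112.
Requiring n·D = -112: (16)t + (-32) = -112.
So t = -5.

-5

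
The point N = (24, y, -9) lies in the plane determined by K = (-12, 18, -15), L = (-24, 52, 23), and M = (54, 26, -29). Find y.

A normal to the plane is n = KL × KM = (-780, 2340, -2340).
N lies in the plane iff n · KN = 0.
This gives (2340)y + (-84240) = 0, so y = 36.

36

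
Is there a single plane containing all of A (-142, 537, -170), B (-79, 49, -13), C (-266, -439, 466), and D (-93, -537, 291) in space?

Yes

With A as base: AB = (63, -488, 157), AC = (-124, -976, 636), AD = (49, -1074, 461).
AC × AD = (233128, 88328, 181000).
AB · (AC × AD) = 0.
The scalar triple product vanishes, so the four points are coplanar.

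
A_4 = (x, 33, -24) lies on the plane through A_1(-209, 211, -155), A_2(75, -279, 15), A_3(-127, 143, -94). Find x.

-27

Coplanarity requires A_1A_2 · (A_1A_3 × A_1A_4) = 0.
A_1A_2 = (284, -490, 170), A_1A_3 = (82, -68, 61); the triple product is linear in x with coefficient -18330 and constant term -494910.
Setting it to zero: x = -27.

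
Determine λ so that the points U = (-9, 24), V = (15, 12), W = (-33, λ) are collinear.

Collinearity: (W − U) must be parallel to (V − U) = (24, -12).
Cross-multiplying the components: (λ − 24)·(24) = (-24)·(-12).
Solving gives λ = 36.

36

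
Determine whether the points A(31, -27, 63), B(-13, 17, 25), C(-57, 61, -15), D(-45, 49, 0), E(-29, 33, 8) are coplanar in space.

Yes

The plane through A, B, C has normal n = AB × AC = (-88, -88, 0) and equation n·P = -352.
Checking the remaining points: n·D = -352, n·E = -352.
All equal -352, so all 5 points lie in one plane.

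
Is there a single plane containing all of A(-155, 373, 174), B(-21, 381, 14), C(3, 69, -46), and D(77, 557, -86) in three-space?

Yes

With A as base: AB = (134, 8, -160), AC = (158, -304, -220), AD = (232, 184, -260).
AC × AD = (119520, -9960, 99600).
AB · (AC × AD) = 0.
The scalar triple product vanishes, so the four points are coplanar.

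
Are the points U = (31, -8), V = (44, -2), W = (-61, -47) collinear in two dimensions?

UV = (13, 6), UW = (-92, -39).
If collinear, UW would be a scalar multiple of UV. But (13)·(-39) ≠ (6)·(-92) (difference 45), so they are not parallel; the points are not collinear.

No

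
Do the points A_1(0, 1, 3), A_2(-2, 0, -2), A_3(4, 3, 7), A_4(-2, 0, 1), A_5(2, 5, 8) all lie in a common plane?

No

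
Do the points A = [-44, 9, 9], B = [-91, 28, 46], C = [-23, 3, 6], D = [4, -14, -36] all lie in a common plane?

A normal to the plane through A, B, C is n = AB × AC = (165, 636, -117).
The plane has equation n·P = -2589. For D: n·D = -4032.
-4032 ≠ -2589, so D is off the plane.

No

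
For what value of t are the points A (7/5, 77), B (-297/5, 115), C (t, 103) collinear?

-201/5

The three points are collinear iff det[AB; AC] = 0.
This determinant is linear in t: (-38)t + (-7638/5) = 0, so t = -201/5.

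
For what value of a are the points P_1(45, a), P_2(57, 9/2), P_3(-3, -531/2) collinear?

-99/2

The three points are collinear iff det[P_1P_2; P_1P_3] = 0.
This determinant is linear in a: (-60)a + (-2970) = 0, so a = -99/2.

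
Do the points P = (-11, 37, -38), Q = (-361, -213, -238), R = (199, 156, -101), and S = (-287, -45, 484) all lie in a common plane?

With P as base: PQ = (-350, -250, -200), PR = (210, 119, -63), PS = (-276, -82, 522).
PR × PS = (56952, -92232, 15624).
PQ · (PR × PS) = 0.
The scalar triple product vanishes, so the four points are coplanar.

Yes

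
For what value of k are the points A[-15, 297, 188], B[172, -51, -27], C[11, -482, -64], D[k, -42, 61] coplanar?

26

The points are coplanar iff AB · (AC × AD) = 0.
Expanding, this is linear in k: (-79789)k + (2074514) = 0.
So k = 26.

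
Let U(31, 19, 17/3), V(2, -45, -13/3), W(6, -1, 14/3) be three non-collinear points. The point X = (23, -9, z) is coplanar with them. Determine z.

The plane through U, V, W has equation −136x + 221y − 1020z = -5797.
Substituting X: (-1020)z + (-5117) = -5797, so z = 2/3.

2/3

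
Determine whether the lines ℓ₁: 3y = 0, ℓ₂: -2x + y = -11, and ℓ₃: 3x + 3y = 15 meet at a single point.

Lines aᵢx + bᵢy = cᵢ with pairwise distinct directions are concurrent exactly when det[aᵢ bᵢ cᵢ] = 0.
Here the determinant is -9.
Nonzero, so no common point exists.

No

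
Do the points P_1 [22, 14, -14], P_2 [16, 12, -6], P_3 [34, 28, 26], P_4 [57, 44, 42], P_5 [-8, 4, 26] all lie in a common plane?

Yes

The plane through P_1, P_2, P_3 has normal n = P_1P_2 × P_1P_3 = (-192, 336, -60) and equation n·P = 1320.
Checking the remaining points: n·P_4 = 1320, n·P_5 = 1320.
All equal 1320, so all 5 points lie in one plane.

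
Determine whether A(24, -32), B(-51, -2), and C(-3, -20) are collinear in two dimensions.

AB = (-75, 30), AC = (-27, 12).
If collinear, AC would be a scalar multiple of AB. But (-75)·(12) ≠ (30)·(-27) (difference -90), so they are not parallel; the points are not collinear.

No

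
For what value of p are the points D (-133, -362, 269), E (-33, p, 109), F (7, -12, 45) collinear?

-112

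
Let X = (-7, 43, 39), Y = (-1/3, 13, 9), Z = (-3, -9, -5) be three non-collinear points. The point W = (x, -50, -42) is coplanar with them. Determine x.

7/3

The plane through X, Y, Z has equation −240x + (520/3)y − (680/3)z = 880/3.
Substituting W: (-240)x + (2560/3) = 880/3, so x = 7/3.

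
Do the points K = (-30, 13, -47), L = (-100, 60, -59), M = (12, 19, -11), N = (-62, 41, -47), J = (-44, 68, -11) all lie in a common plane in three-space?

Yes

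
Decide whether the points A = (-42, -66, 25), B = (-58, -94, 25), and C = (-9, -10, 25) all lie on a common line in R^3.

No

AB = (-16, -28, 0), AC = (33, 56, 0).
AB × AC = (0, 0, 28).
The cross product is nonzero, so the points do not lie on one line.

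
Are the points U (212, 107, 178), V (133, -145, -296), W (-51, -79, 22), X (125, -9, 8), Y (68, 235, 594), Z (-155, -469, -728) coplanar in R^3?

The plane through U, V, W has normal n = UV × UW = (-48852, 112338, -51582) and equation n·P = -7518054.
Checking the remaining points: n·X = -7530198, n·Y = -7562214, n·Z = -7562766.
Since n·X = -7530198 ≠ -7518054, X is off the plane and the points are not all coplanar.

No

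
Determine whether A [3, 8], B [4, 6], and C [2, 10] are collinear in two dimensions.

AB = (1, -2), AC = (-1, 2).
Checking proportionality: AC = -1·AB, so the vectors are parallel and the points are collinear.

Yes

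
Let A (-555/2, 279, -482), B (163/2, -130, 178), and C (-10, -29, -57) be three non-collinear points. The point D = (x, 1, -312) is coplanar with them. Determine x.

-89/2

The plane through A, B, C has equation 29455x + 23975y − (2329/2)z = -1846897/2.
Substituting D: (29455)x + (387299) = -1846897/2, so x = -89/2.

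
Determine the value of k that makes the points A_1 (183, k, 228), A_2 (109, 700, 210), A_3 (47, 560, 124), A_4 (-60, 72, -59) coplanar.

264

The points are coplanar iff A_1A_2 · (A_1A_3 × A_1A_4) = 0.
Expanding, this is linear in k: (2144)k + (-566016) = 0.
So k = 264.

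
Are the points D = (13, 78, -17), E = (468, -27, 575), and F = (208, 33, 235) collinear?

No

DE = (455, -105, 592), DF = (195, -45, 252).
DE × DF = (180, 780, 0).
The cross product is nonzero, so the points do not lie on one line.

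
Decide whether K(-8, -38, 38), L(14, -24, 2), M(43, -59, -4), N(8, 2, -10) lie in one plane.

No

With K as base: KL = (22, 14, -36), KM = (51, -21, -42), KN = (16, 40, -48).
KM × KN = (2688, 1776, 2376).
KL · (KM × KN) = -1536.
Since -1536 ≠ 0, the four points are not coplanar.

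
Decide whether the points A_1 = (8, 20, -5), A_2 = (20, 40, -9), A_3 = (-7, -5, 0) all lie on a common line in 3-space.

Yes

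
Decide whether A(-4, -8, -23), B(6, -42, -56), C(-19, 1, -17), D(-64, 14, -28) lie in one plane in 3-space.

No

The four points are coplanar iff the 3×3 determinant with rows AB, AC, AD is zero.
Rows: (10, -34, -33), (-15, 9, 6), (-60, 22, -5).
Expanding along the first row: (10)(-177) − (-34)(435) + (-33)(210) = 6090.
Nonzero ⇒ not coplanar.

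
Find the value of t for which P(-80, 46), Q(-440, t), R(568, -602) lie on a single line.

406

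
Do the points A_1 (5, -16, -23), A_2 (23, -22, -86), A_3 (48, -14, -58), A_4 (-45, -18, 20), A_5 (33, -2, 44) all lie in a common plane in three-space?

The plane through A_1, A_2, A_3 has normal n = A_1A_2 × A_1A_3 = (336, -2079, 294) and equation n·P = 28182.
Checking the remaining points: n·A_4 = 28182, n·A_5 = 28182.
All equal 28182, so all 5 points lie in one plane.

Yes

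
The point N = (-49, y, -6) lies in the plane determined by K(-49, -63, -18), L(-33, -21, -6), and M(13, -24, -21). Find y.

-33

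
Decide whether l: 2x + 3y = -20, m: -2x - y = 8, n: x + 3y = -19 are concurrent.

Lines aᵢx + bᵢy = cᵢ with pairwise distinct directions are concurrent exactly when det[aᵢ bᵢ cᵢ] = 0.
Here the determinant is 0.
It vanishes, so the lines are concurrent at (-1, -6).

Yes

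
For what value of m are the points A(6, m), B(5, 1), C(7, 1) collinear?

The three points are collinear iff det[AB; AC] = 0.
This determinant is linear in m: (2)m + (-2) = 0, so m = 1.

1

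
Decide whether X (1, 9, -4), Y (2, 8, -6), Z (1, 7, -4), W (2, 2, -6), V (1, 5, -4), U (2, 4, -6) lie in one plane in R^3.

Yes

The plane through X, Y, Z has normal n = XY × XZ = (-4, 0, -2) and equation n·P = 4.
Checking the remaining points: n·W = 4, n·V = 4, n·U = 4.
All equal 4, so all 6 points lie in one plane.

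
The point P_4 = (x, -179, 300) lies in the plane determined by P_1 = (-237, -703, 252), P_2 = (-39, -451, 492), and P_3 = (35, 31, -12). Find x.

32

A normal to the plane is n = P_1P_2 × P_1P_3 = (-242688, 117552, 76788).
P_4 lies in the plane iff n · P_1P_4 = 0.
This gives (-242688)x + (7766016) = 0, so x = 32.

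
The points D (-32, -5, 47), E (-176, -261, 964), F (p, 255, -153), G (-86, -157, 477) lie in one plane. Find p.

-87

Coplanarity ⇔ det[DE; DF; DG] = 0.
Expanding, this is linear in p: (-29304)p + (-2549448) = 0.
So p = -87.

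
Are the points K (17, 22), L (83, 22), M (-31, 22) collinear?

KL = (66, 0), KM = (-48, 0).
det[KL; KM] = (66)(0) − (0)(-48) = 0.
The determinant is zero, so the points are collinear.

Yes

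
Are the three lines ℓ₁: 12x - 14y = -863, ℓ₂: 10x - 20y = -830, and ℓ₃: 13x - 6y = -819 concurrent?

Intersecting ℓ₁ and ℓ₂: solving the 2×2 system gives (x, y) = (-282/5, 133/10).
Substitute into ℓ₃: (13)(-282/5) + (-6)(133/10) = -813.
But ℓ₃ requires -819 ≠ -813, so the three lines have no common point.

No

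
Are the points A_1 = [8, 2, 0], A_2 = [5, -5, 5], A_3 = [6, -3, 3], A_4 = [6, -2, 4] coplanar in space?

Yes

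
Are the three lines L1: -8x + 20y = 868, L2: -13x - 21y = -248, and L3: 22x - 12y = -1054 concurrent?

Yes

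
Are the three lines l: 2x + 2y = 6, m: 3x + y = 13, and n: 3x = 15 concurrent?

Yes

Intersecting l and m: solving the 2×2 system gives (x, y) = (5, -2).
Substitute into n: (3)(5) + (0)(-2) = 15.
This equals 15, so (5, -2) lies on all three lines and they are concurrent.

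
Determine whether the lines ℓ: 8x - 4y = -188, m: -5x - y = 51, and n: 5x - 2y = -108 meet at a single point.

Yes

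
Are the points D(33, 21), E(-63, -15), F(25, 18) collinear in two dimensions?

Yes

DE = (-96, -36), DF = (-8, -3).
det[DE; DF] = (-96)(-3) − (-36)(-8) = 0.
The determinant is zero, so the points are collinear.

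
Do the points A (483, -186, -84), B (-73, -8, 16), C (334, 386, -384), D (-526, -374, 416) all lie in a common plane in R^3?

Yes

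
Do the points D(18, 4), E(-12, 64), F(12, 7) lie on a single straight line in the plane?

No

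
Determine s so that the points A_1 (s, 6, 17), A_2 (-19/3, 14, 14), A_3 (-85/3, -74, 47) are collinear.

Collinearity requires A_1A_2 × A_1A_3 = 0; each component is linear in s.
The y-component gives (33)s + (275) = 0, so s = -25/3.
The remaining components then also vanish.

-25/3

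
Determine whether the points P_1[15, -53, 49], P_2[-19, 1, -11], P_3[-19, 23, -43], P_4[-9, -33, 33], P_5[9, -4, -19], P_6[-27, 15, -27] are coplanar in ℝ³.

Yes

The plane through P_1, P_2, P_3 has normal n = P_1P_2 × P_1P_3 = (-408, -1088, -748) and equation n·P = 14892.
Checking the remaining points: n·P_4 = 14892, n·P_5 = 14892, n·P_6 = 14892.
All equal 14892, so all 6 points lie in one plane.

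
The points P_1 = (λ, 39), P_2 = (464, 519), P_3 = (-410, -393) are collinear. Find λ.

4

Collinearity: (P_1 − P_2) must be parallel to (P_3 − P_2) = (-874, -912).
Cross-multiplying the components: (λ − 464)·(-912) = (-480)·(-874).
Solving gives λ = 4.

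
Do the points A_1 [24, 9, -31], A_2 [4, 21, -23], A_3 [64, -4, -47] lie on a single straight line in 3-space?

No

A_1A_2 = (-20, 12, 8), A_1A_3 = (40, -13, -16).
A_1A_2 × A_1A_3 = (-88, 0, -220).
The cross product is nonzero, so the points do not lie on one line.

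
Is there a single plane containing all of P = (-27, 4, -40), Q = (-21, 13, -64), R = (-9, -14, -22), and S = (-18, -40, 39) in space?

The four points are coplanar iff the 3×3 determinant with rows PQ, PR, PS is zero.
Rows: (6, 9, -24), (18, -18, 18), (9, -44, 79).
Expanding along the first row: (6)(-630) − (9)(1260) + (-24)(-630) = 0.
Zero determinant ⇒ coplanar.

Yes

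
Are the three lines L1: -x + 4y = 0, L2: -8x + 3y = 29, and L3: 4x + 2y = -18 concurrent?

Yes

The three lines meet at one point iff the augmented coefficient matrix [aᵢ bᵢ cᵢ] has rank < 3, i.e. its determinant vanishes.
Here the determinant is 0.
It vanishes, so the lines are concurrent at (-4, -1).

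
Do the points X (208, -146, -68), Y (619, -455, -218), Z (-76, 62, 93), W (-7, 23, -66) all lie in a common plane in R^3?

The four points are coplanar iff the 3×3 determinant with rows XY, XZ, XW is zero.
Rows: (411, -309, -150), (-284, 208, 161), (-215, 169, 2).
Expanding along the first row: (411)(-26793) − (-309)(34047) + (-150)(-3276) = 0.
Zero determinant ⇒ coplanar.

Yes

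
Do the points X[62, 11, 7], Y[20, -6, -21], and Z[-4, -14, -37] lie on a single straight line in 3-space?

XY = (-42, -17, -28), XZ = (-66, -25, -44).
XY × XZ = (48, 0, -72).
The cross product is nonzero, so the points do not lie on one line.

No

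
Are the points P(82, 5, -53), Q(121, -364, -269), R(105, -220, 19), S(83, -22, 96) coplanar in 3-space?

With P as base: PQ = (39, -369, -216), PR = (23, -225, 72), PS = (1, -27, 149).
PR × PS = (-31581, -3355, -396).
PQ · (PR × PS) = 91872.
Since 91872 ≠ 0, the four points are not coplanar.

No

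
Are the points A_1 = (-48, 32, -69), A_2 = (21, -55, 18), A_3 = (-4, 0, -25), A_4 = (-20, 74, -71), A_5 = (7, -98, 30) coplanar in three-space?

No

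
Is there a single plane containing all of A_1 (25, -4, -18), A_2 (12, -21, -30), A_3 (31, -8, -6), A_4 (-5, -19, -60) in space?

No

The four points are coplanar iff the 3×3 determinant with rows A_1A_2, A_1A_3, A_1A_4 is zero.
Rows: (-13, -17, -12), (6, -4, 12), (-30, -15, -42).
Expanding along the first row: (-13)(348) − (-17)(108) + (-12)(-210) = -168.
Nonzero ⇒ not coplanar.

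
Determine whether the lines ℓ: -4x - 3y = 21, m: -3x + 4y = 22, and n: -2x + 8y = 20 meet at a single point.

The three lines meet at one point iff the augmented coefficient matrix [aᵢ bᵢ cᵢ] has rank < 3, i.e. its determinant vanishes.
Here the determinant is 0.
It vanishes, so the lines are concurrent at (-6, 1).

Yes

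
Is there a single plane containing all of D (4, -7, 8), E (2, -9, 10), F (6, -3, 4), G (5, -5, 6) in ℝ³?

A normal to the plane through D, E, F is n = DE × DF = (0, -4, -4).
The plane has equation n·P = -4. For G: n·G = -4.
Equal, so G lies in the plane and all four are coplanar.

Yes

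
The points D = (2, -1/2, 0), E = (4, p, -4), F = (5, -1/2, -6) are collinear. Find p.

Direction DF = (3, 0, -6). From the x-coordinate of E, the parameter along the line is τ = (4 − 2)/3 = 2/3.
Then p = (-1/2) + 2/3·(0) = -1/2.

-1/2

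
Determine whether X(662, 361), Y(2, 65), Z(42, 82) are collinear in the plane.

No

XY = (-660, -296), XZ = (-620, -279).
If collinear, XZ would be a scalar multiple of XY. But (-660)·(-279) ≠ (-296)·(-620) (difference 620), so they are not parallel; the points are not collinear.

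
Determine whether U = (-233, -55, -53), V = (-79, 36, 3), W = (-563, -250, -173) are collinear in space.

Yes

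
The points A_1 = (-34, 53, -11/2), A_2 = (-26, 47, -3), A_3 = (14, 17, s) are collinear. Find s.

Collinearity requires A_1A_2 × A_1A_3 = 0; each component is linear in s.
The x-component gives (-6)s + (57) = 0, so s = 19/2.
The remaining components then also vanish.

19/2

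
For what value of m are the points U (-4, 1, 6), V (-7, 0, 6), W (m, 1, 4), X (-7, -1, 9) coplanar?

Normal to plane UVX: n = (-3, 9, 3); plane equation n·P = 39.
Requiring n·W = 39: (-3)m + (21) = 39.
So m = -6.

-6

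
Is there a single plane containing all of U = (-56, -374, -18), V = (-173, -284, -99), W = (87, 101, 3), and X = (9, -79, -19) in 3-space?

The four points are coplanar iff the 3×3 determinant with rows UV, UW, UX is zero.
Rows: (-117, 90, -81), (143, 475, 21), (65, 295, -1).
Expanding along the first row: (-117)(-6670) − (90)(-1508) + (-81)(11310) = 0.
Zero determinant ⇒ coplanar.

Yes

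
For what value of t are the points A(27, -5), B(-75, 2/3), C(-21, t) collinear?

Collinearity: (C − A) must be parallel to (B − A) = (-102, 17/3).
Cross-multiplying the components: (t − (-5))·(-102) = (-48)·(17/3).
Solving gives t = -7/3.

-7/3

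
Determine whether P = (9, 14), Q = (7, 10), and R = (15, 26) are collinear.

Yes

PQ = (-2, -4), PR = (6, 12).
Checking proportionality: PR = -3·PQ, so the vectors are parallel and the points are collinear.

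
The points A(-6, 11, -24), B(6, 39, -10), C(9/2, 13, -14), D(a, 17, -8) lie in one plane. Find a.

The points are coplanar iff AB · (AC × AD) = 0.
Expanding, this is linear in a: (252)a + (-2646) = 0.
So a = 21/2.

21/2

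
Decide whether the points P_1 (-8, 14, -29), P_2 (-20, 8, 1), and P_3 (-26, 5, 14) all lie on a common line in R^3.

No

P_1P_2 = (-12, -6, 30), P_1P_3 = (-18, -9, 43).
P_1P_2 × P_1P_3 = (12, -24, 0).
The cross product is nonzero, so the points do not lie on one line.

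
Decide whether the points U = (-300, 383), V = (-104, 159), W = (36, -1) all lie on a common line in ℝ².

UV = (196, -224), UW = (336, -384).
Twice the signed area of △UVW is (196)(-384) − (-224)(336) = 0.
The triangle is degenerate (zero area), so the points are collinear.

Yes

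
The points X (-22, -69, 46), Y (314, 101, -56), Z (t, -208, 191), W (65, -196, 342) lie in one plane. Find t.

Coplanarity ⇔ det[XY; XZ; XW] = 0.
Expanding, this is linear in t: (-37366)t + (-7547932) = 0.
So t = -202.

-202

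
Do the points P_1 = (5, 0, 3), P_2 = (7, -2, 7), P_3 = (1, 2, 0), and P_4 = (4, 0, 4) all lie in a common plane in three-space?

No

A normal to the plane through P_1, P_2, P_3 is n = P_1P_2 × P_1P_3 = (-2, -10, -4).
The plane has equation n·P = -22. For P_4: n·P_4 = -24.
-24 ≠ -22, so P_4 is off the plane.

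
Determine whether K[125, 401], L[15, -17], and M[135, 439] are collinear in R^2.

Yes

KL = (-110, -418), KM = (10, 38).
Twice the signed area of △KLM is (-110)(38) − (-418)(10) = 0.
The triangle is degenerate (zero area), so the points are collinear.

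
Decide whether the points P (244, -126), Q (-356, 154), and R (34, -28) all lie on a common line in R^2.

Yes

PQ = (-600, 280), PR = (-210, 98).
det[PQ; PR] = (-600)(98) − (280)(-210) = 0.
The determinant is zero, so the points are collinear.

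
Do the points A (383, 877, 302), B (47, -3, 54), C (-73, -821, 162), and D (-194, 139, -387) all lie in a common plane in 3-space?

No

The four points are coplanar iff the 3×3 determinant with rows AB, AC, AD is zero.
Rows: (-336, -880, -248), (-456, -1698, -140), (-577, -738, -689).
Expanding along the first row: (-336)(1066602) − (-880)(233404) + (-248)(-643218) = 6535312.
Nonzero ⇒ not coplanar.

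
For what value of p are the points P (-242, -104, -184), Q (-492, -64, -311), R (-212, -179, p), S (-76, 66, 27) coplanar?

-214

Coplanarity ⇔ det[PQ; PR; PS] = 0.
Expanding, this is linear in p: (49140)p + (10515960) = 0.
So p = -214.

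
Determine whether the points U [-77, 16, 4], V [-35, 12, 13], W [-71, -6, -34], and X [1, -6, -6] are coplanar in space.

Yes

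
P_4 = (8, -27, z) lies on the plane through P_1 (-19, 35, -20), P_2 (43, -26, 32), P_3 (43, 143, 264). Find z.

-46

The plane through P_1, P_2, P_3 has equation −22940x − 14384y + 10478z = -277140.
Substituting P_4: (10478)z + (204848) = -277140, so z = -46.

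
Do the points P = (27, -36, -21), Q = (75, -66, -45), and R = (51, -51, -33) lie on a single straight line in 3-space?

PQ = (48, -30, -24), PR = (24, -15, -12).
Each component of PR is 1/2 times the corresponding component of PQ, so PR = 1/2·PQ and the points are collinear.

Yes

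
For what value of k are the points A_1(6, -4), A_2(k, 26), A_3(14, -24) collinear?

-6

Collinearity: (A_2 − A_1) must be parallel to (A_3 − A_1) = (8, -20).
Cross-multiplying the components: (k − 6)·(-20) = (30)·(8).
Solving gives k = -6.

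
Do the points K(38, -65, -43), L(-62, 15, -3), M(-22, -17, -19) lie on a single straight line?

Yes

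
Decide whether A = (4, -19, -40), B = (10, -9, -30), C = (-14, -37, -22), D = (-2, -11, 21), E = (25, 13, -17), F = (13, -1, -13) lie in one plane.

The plane through A, B, C has normal n = AB × AC = (360, -288, 72) and equation n·P = 4032.
Checking the remaining points: n·D = 3960, n·E = 4032, n·F = 4032.
Since n·D = 3960 ≠ 4032, D is off the plane and the points are not all coplanar.

No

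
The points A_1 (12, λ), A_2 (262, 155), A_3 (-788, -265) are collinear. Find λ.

Collinearity: (A_1 − A_2) must be parallel to (A_3 − A_2) = (-1050, -420).
Cross-multiplying the components: (λ − 155)·(-1050) = (-250)·(-420).
Solving gives λ = 55.

55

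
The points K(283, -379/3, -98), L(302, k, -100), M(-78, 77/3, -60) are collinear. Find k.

-403/3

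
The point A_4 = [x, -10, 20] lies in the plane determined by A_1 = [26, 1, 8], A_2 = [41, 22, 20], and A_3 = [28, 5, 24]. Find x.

A normal to the plane is n = A_1A_2 × A_1A_3 = (288, -216, 18).
A_4 lies in the plane iff n · A_1A_4 = 0.
This gives (288)x + (-4896) = 0, so x = 17.

17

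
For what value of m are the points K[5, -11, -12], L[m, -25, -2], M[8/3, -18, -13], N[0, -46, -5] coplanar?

The points are coplanar iff KL · (KM × KN) = 0.
Expanding, this is linear in m: (-84)m + (588) = 0.
So m = 7.

7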